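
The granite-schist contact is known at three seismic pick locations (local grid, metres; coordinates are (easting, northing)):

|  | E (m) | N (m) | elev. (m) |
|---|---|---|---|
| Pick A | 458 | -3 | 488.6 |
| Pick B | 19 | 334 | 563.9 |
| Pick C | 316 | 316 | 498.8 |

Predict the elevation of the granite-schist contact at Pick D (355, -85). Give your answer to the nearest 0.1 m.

517.1 m

Let the plane be z = a·E + b·N + c.
Pick B−Pick A: −439a + 337b = 75.3;  Pick C−Pick A: −142a + 319b = 10.2.
Solving gives a = −0.22328, b = −0.06742.
Then c = 488.6 − a·458 − b·-3 = 590.66.
At (355, -85): z = −79.3 + 5.7 + 590.66 = 517.1 m.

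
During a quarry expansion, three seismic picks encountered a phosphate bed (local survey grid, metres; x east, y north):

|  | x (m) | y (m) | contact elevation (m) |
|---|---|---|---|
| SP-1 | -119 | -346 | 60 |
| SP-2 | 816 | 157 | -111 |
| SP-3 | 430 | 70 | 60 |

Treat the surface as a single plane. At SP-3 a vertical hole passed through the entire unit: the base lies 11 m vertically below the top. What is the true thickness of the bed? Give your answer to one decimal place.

7.6 m

Let the plane be z = a·x + b·y + c.
SP-2−SP-1: 935a + 503b = −171;  SP-3−SP-1: 549a + 416b = 0.
Solving gives a = −0.63057, b = 0.83216.
|∇z| = √(a²+b²) = 1.04408, so dip δ = arctan(1.04408) = 46.24°.
True thickness = vertical thickness × cos δ = 11 × cos 46.24° = 7.6 m.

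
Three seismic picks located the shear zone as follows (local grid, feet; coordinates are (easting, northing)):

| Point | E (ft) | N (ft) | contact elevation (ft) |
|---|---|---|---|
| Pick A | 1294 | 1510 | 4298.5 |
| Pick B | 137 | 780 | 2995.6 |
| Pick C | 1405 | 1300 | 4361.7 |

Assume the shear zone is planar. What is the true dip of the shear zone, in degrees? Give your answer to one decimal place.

45.3°

Let the plane be z = a·E + b·N + c.
Pick B−Pick A: −1157a − 730b = −1302.9;  Pick C−Pick A: 111a − 210b = 63.2.
Solving gives a = 0.98687, b = 0.22068.
Gradient magnitude |∇z| = √(a² + b²) = √(0.97391 + 0.04870) = 1.01124.
True dip = arctan(1.01124) = 45.3°, dipping toward WSW (azimuth ≈ 257°).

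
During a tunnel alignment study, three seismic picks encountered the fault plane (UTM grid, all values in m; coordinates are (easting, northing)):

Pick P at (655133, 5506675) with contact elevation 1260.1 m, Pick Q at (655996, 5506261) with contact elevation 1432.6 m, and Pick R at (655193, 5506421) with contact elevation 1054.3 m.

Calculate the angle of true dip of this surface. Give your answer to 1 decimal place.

Let the plane be z = a·E + b·N + c.
Pick Q−Pick P: 863a − 414b = 172.5;  Pick R−Pick P: 60a − 254b = −205.8.
Solving gives a = 0.66379, b = 0.96704.
Gradient magnitude |∇z| = √(a² + b²) = √(0.44062 + 0.93516) = 1.17294.
True dip = arctan(1.17294) = 49.6°, dipping toward SW (azimuth ≈ 214°).

49.6°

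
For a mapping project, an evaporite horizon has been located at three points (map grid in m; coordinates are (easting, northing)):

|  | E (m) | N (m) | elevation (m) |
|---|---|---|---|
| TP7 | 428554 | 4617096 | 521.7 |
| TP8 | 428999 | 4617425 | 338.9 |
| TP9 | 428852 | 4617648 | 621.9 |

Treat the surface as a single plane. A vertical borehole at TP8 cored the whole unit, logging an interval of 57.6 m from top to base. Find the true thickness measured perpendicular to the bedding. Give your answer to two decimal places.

Two edge vectors: TP7→TP8 = (445, 329, -182.8), TP7→TP9 = (298, 552, 100.2).
Normal n = (TP7→TP8) × (TP7→TP9) = (133871.4, -99063.4, 147598).
So ∂z/∂E = −n_x/n_z = −0.90700 and ∂z/∂N = −n_y/n_z = 0.67117.
|∇z| = √(a²+b²) = 1.12833, so dip δ = arctan(1.12833) = 48.45°.
True thickness = vertical thickness × cos δ = 57.6 × cos 48.45° = 38.20 m.

38.20 m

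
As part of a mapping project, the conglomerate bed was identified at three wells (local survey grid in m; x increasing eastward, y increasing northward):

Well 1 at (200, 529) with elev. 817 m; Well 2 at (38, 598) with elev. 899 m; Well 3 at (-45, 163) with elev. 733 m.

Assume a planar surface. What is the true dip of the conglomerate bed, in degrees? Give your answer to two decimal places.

Two edge vectors: Well 1→Well 2 = (-162, 69, 82), Well 1→Well 3 = (-245, -366, -84).
Normal n = (Well 1→Well 2) × (Well 1→Well 3) = (24216, -33698, 76197).
So ∂z/∂x = −n_x/n_z = −0.31781 and ∂z/∂y = −n_y/n_z = 0.44225.
Gradient magnitude |∇z| = √(a² + b²) = √(0.10100 + 0.19558) = 0.54460.
True dip = arctan(0.54460) = 28.57°, dipping toward SE (azimuth ≈ 144°).

28.57°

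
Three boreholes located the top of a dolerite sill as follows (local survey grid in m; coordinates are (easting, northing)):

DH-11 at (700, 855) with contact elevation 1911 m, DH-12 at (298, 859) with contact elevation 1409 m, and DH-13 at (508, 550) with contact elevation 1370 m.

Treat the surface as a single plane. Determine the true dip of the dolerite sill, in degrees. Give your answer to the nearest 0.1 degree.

57.9°

Two edge vectors: DH-11→DH-12 = (-402, 4, -502), DH-11→DH-13 = (-192, -305, -541).
Normal n = (DH-11→DH-12) × (DH-11→DH-13) = (-155274, -121098, 123378).
So ∂z/∂E = −n_x/n_z = 1.25852 and ∂z/∂N = −n_y/n_z = 0.98152.
Gradient magnitude |∇z| = √(a² + b²) = √(1.58388 + 0.96338) = 1.59601.
True dip = arctan(1.59601) = 57.9°, dipping toward SW (azimuth ≈ 232°).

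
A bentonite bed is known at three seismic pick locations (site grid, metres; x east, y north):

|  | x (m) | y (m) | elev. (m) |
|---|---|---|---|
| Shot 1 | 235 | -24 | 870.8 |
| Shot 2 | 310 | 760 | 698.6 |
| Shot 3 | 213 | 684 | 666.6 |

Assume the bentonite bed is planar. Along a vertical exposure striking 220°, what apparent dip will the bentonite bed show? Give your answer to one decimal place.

Two edge vectors: Shot 1→Shot 2 = (75, 784, -172.2), Shot 1→Shot 3 = (-22, 708, -204.2).
Normal n = (Shot 1→Shot 2) × (Shot 1→Shot 3) = (-38175.2, 19103.4, 70348).
So ∂z/∂x = −n_x/n_z = 0.54266 and ∂z/∂y = −n_y/n_z = −0.27156.
Unit vector along 220° is (sin 220°, cos 220°) = (-0.6428, -0.7660).
Slope in that direction = a·(-0.6428) + b·(-0.7660) = −0.14079.
Apparent dip = arctan|0.14079| = 8.0° (true dip is 31.3°, so apparent ≤ true as expected).

8.0°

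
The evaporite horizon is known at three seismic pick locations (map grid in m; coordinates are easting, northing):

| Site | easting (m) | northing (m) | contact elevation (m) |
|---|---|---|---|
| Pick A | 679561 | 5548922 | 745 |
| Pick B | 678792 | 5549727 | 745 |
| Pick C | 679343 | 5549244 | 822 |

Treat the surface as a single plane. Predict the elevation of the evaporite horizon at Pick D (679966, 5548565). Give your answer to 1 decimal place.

Let the plane be z = a·easting + b·northing + c.
Pick B−Pick A: −769a + 805b = 0;  Pick C−Pick A: −218a + 322b = 77.
Solving gives a = 0.859375000, b = 0.820943323.
Then c = 745 − a·679561 − b·5548922 = −5138603.20.
At (679966, 5548565): z = 584345.8 + 4555057.4 − 5138603.20 = 800.0 m.

800.0 m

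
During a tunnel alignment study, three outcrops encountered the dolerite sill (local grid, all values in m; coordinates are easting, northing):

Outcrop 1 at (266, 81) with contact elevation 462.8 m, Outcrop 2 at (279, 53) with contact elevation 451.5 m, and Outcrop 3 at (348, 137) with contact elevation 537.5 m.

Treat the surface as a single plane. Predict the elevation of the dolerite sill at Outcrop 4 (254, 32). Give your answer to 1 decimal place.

Two edge vectors: Outcrop 1→Outcrop 2 = (13, -28, -11.3), Outcrop 1→Outcrop 3 = (82, 56, 74.7).
Normal n = (Outcrop 1→Outcrop 2) × (Outcrop 1→Outcrop 3) = (-1458.8, -1897.7, 3024).
So ∂z/∂easting = −n_x/n_z = 0.48241 and ∂z/∂northing = −n_y/n_z = 0.62755.
Intercept c from Outcrop 1: 462.8 − 128.32 − 50.83 = 283.65.
At (254, 32): z = 122.5 + 20.1 + 283.65 = 426.3 m.

426.3 m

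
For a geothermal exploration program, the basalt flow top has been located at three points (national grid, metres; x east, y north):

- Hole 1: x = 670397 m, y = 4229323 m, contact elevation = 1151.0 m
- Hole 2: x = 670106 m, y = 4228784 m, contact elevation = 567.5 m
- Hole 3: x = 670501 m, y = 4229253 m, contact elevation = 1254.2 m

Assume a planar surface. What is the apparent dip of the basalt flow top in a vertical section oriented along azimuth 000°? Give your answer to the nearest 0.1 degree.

21.9°

Let the plane be z = a·x + b·y + c.
Hole 2−Hole 1: −291a − 539b = −583.5;  Hole 3−Hole 1: 104a − 70b = 103.2.
Solving gives a = 1.26226, b = 0.40108.
Unit vector along 000° is (sin 0°, cos 0°) = (0.0000, 1.0000).
Slope in that direction = a·(0.0000) + b·(1.0000) = 0.40108.
Apparent dip = arctan|0.40108| = 21.9° (true dip is 52.9°, so apparent ≤ true as expected).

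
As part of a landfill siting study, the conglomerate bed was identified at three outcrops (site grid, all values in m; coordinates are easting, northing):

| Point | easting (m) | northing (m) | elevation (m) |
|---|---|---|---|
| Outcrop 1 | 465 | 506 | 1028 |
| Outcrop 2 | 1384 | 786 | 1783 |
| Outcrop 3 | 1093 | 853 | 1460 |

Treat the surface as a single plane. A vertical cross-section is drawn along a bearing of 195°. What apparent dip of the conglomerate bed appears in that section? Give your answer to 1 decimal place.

Two edge vectors: Outcrop 1→Outcrop 2 = (919, 280, 755), Outcrop 1→Outcrop 3 = (628, 347, 432).
Normal n = (Outcrop 1→Outcrop 2) × (Outcrop 1→Outcrop 3) = (-141025, 77132, 143053).
So ∂z/∂easting = −n_x/n_z = 0.98582 and ∂z/∂northing = −n_y/n_z = −0.53918.
Unit vector along 195° is (sin 195°, cos 195°) = (-0.2588, -0.9659).
Slope in that direction = a·(-0.2588) + b·(-0.9659) = 0.26566.
Apparent dip = arctan|0.26566| = 14.9° (true dip is 48.3°, so apparent ≤ true as expected).

14.9°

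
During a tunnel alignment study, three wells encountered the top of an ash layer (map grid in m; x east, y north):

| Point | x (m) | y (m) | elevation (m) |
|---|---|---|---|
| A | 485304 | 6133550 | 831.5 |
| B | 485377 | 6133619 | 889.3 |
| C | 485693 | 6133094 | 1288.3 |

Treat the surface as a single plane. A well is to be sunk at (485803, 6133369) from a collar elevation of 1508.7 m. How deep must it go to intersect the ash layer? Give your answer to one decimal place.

164.2 m

Let the plane be z = a·x + b·y + c.
B−A: 73a + 69b = 57.8;  C−A: 389a − 456b = 456.8.
Solving gives a = 0.962530559, b = −0.180648273.
Then c = 831.5 − a·485304 − b·6133550 = 641726.78.
At (485803, 6133369): z_contact = 467600.23 − 1107982.52 + 641726.78 = 1344.50 m.
Depth below ground = 1508.7 − 1344.50 = 164.2 m.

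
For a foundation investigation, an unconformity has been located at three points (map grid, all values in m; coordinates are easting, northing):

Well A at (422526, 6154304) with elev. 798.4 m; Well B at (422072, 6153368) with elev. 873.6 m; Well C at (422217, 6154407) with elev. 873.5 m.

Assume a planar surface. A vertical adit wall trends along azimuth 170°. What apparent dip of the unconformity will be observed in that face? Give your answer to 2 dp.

4.13°

Let the plane be z = a·easting + b·northing + c.
Well B−Well A: −454a − 936b = 75.2;  Well C−Well A: −309a + 103b = 75.1.
Solving gives a = −0.23227, b = 0.03232.
Unit vector along 170° is (sin 170°, cos 170°) = (0.1736, -0.9848).
Slope in that direction = a·(0.1736) + b·(-0.9848) = −0.07216.
Apparent dip = arctan|0.07216| = 4.13° (true dip is 13.2°, so apparent ≤ true as expected).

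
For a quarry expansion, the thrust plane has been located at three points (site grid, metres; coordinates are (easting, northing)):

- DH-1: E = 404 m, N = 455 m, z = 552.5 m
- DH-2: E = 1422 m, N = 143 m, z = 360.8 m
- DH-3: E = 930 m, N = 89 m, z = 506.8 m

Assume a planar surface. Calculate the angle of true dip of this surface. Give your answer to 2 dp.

20.50°

Let the plane be z = a·E + b·N + c.
DH-2−DH-1: 1018a − 312b = −191.7;  DH-3−DH-1: 526a − 366b = −45.7.
Solving gives a = −0.26815, b = −0.26052.
Gradient magnitude |∇z| = √(a² + b²) = √(0.07191 + 0.06787) = 0.37387.
True dip = arctan(0.37387) = 20.50°, dipping toward NE (azimuth ≈ 046°).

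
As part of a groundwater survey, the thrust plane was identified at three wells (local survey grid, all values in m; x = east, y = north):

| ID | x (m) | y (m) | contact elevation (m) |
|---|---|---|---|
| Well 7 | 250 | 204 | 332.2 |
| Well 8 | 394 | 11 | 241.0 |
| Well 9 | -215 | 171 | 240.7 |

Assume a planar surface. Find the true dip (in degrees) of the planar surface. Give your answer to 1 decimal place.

Let the plane be z = a·x + b·y + c.
Well 8−Well 7: 144a − 193b = −91.2;  Well 9−Well 7: −465a − 33b = −91.5.
Solving gives a = 0.15503, b = 0.58821.
Gradient magnitude |∇z| = √(a² + b²) = √(0.02403 + 0.34599) = 0.60830.
True dip = arctan(0.60830) = 31.3°, dipping toward SSW (azimuth ≈ 195°).

31.3°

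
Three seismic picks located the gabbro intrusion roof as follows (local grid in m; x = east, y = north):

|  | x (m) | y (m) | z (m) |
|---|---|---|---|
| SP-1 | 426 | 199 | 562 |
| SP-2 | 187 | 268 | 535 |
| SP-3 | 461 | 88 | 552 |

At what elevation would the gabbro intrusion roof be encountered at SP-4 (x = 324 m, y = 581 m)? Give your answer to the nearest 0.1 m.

Let the plane be z = a·x + b·y + c.
SP-2−SP-1: −239a + 69b = −27;  SP-3−SP-1: 35a − 111b = −10.
Solving gives a = 0.15290, b = 0.13830.
Then c = 562 − a·426 − b·199 = 469.34.
At (324, 581): z = 49.5 + 80.4 + 469.34 = 599.2 m.

599.2 m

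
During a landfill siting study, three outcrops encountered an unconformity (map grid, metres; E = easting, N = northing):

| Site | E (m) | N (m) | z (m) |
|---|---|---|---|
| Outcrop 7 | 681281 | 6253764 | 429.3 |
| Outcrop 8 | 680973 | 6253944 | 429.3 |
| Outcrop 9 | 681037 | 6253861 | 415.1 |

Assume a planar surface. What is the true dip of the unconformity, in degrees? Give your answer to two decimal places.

19.83°

Two edge vectors: Outcrop 7→Outcrop 8 = (-308, 180, 0), Outcrop 7→Outcrop 9 = (-244, 97, -14.2).
Normal n = (Outcrop 7→Outcrop 8) × (Outcrop 7→Outcrop 9) = (-2556, -4373.6, 14044).
So ∂z/∂E = −n_x/n_z = 0.18200 and ∂z/∂N = −n_y/n_z = 0.31142.
Gradient magnitude |∇z| = √(a² + b²) = √(0.03312 + 0.09698) = 0.36070.
True dip = arctan(0.36070) = 19.83°, dipping toward SSW (azimuth ≈ 210°).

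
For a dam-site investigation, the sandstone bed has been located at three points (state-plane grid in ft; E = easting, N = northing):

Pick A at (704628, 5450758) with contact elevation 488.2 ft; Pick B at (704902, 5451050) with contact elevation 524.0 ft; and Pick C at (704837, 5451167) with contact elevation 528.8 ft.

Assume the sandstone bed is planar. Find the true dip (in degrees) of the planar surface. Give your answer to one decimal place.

5.1°

Let the plane be z = a·E + b·N + c.
Pick B−Pick A: 274a + 292b = 35.8;  Pick C−Pick A: 209a + 409b = 40.6.
Solving gives a = 0.05461, b = 0.07136.
Gradient magnitude |∇z| = √(a² + b²) = √(0.00298 + 0.00509) = 0.08986.
True dip = arctan(0.08986) = 5.1°, dipping toward SW (azimuth ≈ 217°).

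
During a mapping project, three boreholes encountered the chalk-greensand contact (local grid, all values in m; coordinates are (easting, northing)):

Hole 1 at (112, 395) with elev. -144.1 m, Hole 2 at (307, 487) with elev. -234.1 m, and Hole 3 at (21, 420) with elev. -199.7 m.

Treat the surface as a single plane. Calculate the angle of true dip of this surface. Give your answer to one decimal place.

Two edge vectors: Hole 1→Hole 2 = (195, 92, -90), Hole 1→Hole 3 = (-91, 25, -55.6).
Normal n = (Hole 1→Hole 2) × (Hole 1→Hole 3) = (-2865.2, 19032, 13247).
So ∂z/∂E = −n_x/n_z = 0.21629 and ∂z/∂N = −n_y/n_z = −1.43670.
Gradient magnitude |∇z| = √(a² + b²) = √(0.04678 + 2.06411) = 1.45289.
True dip = arctan(1.45289) = 55.5°, dipping toward N (azimuth ≈ 351°).

55.5°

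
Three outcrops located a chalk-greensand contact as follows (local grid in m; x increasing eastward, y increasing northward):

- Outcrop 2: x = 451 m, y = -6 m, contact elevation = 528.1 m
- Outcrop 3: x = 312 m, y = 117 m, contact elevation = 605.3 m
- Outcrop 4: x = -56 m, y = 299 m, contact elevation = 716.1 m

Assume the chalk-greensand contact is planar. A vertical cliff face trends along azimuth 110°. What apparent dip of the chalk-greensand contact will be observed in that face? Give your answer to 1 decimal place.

11.5°

Two edge vectors: Outcrop 2→Outcrop 3 = (-139, 123, 77.2), Outcrop 2→Outcrop 4 = (-507, 305, 188).
Normal n = (Outcrop 2→Outcrop 3) × (Outcrop 2→Outcrop 4) = (-422, -13008.4, 19966).
So ∂z/∂x = −n_x/n_z = 0.02114 and ∂z/∂y = −n_y/n_z = 0.65153.
Unit vector along 110° is (sin 110°, cos 110°) = (0.9397, -0.3420).
Slope in that direction = a·(0.9397) + b·(-0.3420) = −0.20297.
Apparent dip = arctan|0.20297| = 11.5° (true dip is 33.1°, so apparent ≤ true as expected).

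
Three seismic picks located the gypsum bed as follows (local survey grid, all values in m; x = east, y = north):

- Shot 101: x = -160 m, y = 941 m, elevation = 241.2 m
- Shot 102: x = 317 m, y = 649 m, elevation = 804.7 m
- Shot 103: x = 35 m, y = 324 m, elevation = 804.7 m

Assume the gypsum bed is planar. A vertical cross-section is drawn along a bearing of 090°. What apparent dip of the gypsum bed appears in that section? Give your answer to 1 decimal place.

Let the plane be z = a·x + b·y + c.
Shot 102−Shot 101: 477a − 292b = 563.5;  Shot 103−Shot 101: 195a − 617b = 563.5.
Solving gives a = 0.77153, b = −0.66945.
Unit vector along 090° is (sin 90°, cos 90°) = (1.0000, 0.0000).
Slope in that direction = a·(1.0000) + b·(0.0000) = 0.77153.
Apparent dip = arctan|0.77153| = 37.7° (true dip is 45.6°, so apparent ≤ true as expected).

37.7°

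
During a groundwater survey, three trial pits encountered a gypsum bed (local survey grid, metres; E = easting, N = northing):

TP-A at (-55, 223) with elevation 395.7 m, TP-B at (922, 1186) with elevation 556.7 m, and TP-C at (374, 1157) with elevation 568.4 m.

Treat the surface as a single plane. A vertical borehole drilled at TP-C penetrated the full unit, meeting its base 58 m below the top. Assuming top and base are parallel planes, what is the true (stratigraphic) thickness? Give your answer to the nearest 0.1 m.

Two edge vectors: TP-A→TP-B = (977, 963, 161), TP-A→TP-C = (429, 934, 172.7).
Normal n = (TP-A→TP-B) × (TP-A→TP-C) = (15936.1, -99658.9, 499391).
So ∂z/∂E = −n_x/n_z = −0.03191 and ∂z/∂N = −n_y/n_z = 0.19956.
|∇z| = √(a²+b²) = 0.20210, so dip δ = arctan(0.20210) = 11.43°.
True thickness = vertical thickness × cos δ = 58 × cos 11.43° = 56.9 m.

56.9 m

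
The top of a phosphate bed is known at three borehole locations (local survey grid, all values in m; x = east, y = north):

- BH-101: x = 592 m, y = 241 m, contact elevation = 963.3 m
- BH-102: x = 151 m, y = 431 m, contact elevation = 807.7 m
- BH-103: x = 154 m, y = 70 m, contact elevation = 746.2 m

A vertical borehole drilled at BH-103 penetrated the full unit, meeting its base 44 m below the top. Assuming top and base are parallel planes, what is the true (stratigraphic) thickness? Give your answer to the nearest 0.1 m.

Let the plane be z = a·x + b·y + c.
BH-102−BH-101: −441a + 190b = −155.6;  BH-103−BH-101: −438a − 171b = −217.1.
Solving gives a = 0.42776, b = 0.17391.
|∇z| = √(a²+b²) = 0.46177, so dip δ = arctan(0.46177) = 24.79°.
True thickness = vertical thickness × cos δ = 44 × cos 24.79° = 39.9 m.

39.9 m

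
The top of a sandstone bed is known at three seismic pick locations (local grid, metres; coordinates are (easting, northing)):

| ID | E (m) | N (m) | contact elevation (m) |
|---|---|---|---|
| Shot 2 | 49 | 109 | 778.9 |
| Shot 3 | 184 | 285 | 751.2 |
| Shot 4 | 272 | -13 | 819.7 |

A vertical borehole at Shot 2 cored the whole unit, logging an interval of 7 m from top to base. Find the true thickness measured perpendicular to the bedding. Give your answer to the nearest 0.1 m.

Two edge vectors: Shot 2→Shot 3 = (135, 176, -27.7), Shot 2→Shot 4 = (223, -122, 40.8).
Normal n = (Shot 2→Shot 3) × (Shot 2→Shot 4) = (3801.4, -11685.1, -55718).
So ∂z/∂E = −n_x/n_z = 0.06823 and ∂z/∂N = −n_y/n_z = −0.20972.
|∇z| = √(a²+b²) = 0.22054, so dip δ = arctan(0.22054) = 12.44°.
True thickness = vertical thickness × cos δ = 7 × cos 12.44° = 6.8 m.

6.8 m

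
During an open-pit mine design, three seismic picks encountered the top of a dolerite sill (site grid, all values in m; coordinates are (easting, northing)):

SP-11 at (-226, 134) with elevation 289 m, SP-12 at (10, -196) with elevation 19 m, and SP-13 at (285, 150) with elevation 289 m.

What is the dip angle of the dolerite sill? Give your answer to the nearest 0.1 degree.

38.7°

Let the plane be z = a·E + b·N + c.
SP-12−SP-11: 236a − 330b = −270;  SP-13−SP-11: 511a + 16b = 0.
Solving gives a = −0.02506, b = 0.80026.
Gradient magnitude |∇z| = √(a² + b²) = √(0.00063 + 0.64042) = 0.80065.
True dip = arctan(0.80065) = 38.7°, dipping toward S (azimuth ≈ 178°).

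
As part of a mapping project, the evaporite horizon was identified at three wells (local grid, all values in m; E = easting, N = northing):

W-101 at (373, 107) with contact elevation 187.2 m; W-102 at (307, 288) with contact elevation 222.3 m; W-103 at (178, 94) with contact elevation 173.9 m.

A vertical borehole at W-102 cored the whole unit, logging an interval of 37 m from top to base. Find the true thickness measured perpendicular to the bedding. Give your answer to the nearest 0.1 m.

Let the plane be z = a·E + b·N + c.
W-102−W-101: −66a + 181b = 35.1;  W-103−W-101: −195a − 13b = −13.3.
Solving gives a = 0.05397, b = 0.21360.
|∇z| = √(a²+b²) = 0.22031, so dip δ = arctan(0.22031) = 12.42°.
True thickness = vertical thickness × cos δ = 37 × cos 12.42° = 36.1 m.

36.1 m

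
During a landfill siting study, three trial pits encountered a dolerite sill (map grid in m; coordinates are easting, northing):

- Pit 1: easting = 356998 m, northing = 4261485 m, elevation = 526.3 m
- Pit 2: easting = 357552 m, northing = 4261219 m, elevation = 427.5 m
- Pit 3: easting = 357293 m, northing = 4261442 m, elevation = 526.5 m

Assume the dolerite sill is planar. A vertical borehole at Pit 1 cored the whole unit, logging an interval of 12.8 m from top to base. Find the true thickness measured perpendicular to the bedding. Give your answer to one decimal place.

11.3 m

Let the plane be z = a·easting + b·northing + c.
Pit 2−Pit 1: 554a − 266b = −98.8;  Pit 3−Pit 1: 295a − 43b = 0.2.
Solving gives a = 0.07871, b = 0.53537.
|∇z| = √(a²+b²) = 0.54112, so dip δ = arctan(0.54112) = 28.42°.
True thickness = vertical thickness × cos δ = 12.8 × cos 28.42° = 11.3 m.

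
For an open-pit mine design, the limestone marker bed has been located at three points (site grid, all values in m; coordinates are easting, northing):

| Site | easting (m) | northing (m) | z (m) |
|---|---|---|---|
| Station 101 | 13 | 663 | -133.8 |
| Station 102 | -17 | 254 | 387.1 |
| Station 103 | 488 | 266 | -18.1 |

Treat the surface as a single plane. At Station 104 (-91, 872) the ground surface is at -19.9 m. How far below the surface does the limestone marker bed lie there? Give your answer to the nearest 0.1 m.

287.8 m

Two edge vectors: Station 101→Station 102 = (-30, -409, 520.9), Station 101→Station 103 = (475, -397, 115.7).
Normal n = (Station 101→Station 102) × (Station 101→Station 103) = (159476, 250898.5, 206185).
So ∂z/∂easting = −n_x/n_z = −0.77346 and ∂z/∂northing = −n_y/n_z = −1.21686.
Intercept c from Station 101: -133.8 + 10.05 + 806.78 = 683.03.
At (-91, 872): z_contact = 70.38 − 1061.10 + 683.03 = -307.68 m.
Depth below ground = -19.9 − (-307.68) = 287.8 m.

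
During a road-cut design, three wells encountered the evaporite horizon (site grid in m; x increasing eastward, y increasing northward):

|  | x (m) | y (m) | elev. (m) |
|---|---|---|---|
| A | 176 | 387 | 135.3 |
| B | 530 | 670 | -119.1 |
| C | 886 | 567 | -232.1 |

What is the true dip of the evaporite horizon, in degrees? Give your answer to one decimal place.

Let the plane be z = a·x + b·y + c.
B−A: 354a + 283b = −254.4;  C−A: 710a + 180b = −367.4.
Solving gives a = −0.42404, b = −0.36852.
Gradient magnitude |∇z| = √(a² + b²) = √(0.17981 + 0.13581) = 0.56180.
True dip = arctan(0.56180) = 29.3°, dipping toward NE (azimuth ≈ 049°).

29.3°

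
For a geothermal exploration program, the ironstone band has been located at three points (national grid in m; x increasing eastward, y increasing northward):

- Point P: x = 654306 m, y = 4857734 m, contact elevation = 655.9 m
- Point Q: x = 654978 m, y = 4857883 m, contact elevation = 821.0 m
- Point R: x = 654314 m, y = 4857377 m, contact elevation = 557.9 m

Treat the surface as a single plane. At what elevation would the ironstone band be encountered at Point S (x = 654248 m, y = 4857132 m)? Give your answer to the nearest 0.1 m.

477.5 m

Let the plane be z = a·x + b·y + c.
Point Q−Point P: 672a + 149b = 165.1;  Point R−Point P: 8a − 357b = −98.
Solving gives a = 0.183904752, b = 0.278630919.
Then c = 655.9 − a·654306 − b·4857734 = −1473188.97.
At (654248, 4857132): z = 120319.3 + 1353347.2 − 1473188.97 = 477.5 m.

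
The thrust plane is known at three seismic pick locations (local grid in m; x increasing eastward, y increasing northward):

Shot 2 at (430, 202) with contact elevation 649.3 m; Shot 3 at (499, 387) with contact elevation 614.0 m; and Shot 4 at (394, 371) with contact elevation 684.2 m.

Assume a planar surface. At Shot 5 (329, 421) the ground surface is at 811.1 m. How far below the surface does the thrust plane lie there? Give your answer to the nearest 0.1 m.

79.7 m

Two edge vectors: Shot 2→Shot 3 = (69, 185, -35.3), Shot 2→Shot 4 = (-36, 169, 34.9).
Normal n = (Shot 2→Shot 3) × (Shot 2→Shot 4) = (12422.2, -1137.3, 18321).
So ∂z/∂x = −n_x/n_z = −0.67803 and ∂z/∂y = −n_y/n_z = 0.06208.
Intercept c from Shot 2: 649.3 + 291.55 − 12.54 = 928.31.
At (329, 421): z_contact = −223.07 + 26.13 + 928.31 = 731.38 m.
Depth below ground = 811.1 − 731.38 = 79.7 m.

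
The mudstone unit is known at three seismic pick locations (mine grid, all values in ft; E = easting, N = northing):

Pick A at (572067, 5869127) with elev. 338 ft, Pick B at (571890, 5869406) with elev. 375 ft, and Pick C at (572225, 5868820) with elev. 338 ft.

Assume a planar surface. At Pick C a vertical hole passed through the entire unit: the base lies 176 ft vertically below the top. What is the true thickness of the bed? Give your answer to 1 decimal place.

110.2 ft

Two edge vectors: Pick A→Pick B = (-177, 279, 37), Pick A→Pick C = (158, -307, 0).
Normal n = (Pick A→Pick B) × (Pick A→Pick C) = (11359, 5846, 10257).
So ∂z/∂E = −n_x/n_z = −1.10744 and ∂z/∂N = −n_y/n_z = −0.56995.
|∇z| = √(a²+b²) = 1.24550, so dip δ = arctan(1.24550) = 51.24°.
True thickness = vertical thickness × cos δ = 176 × cos 51.24° = 110.2 ft.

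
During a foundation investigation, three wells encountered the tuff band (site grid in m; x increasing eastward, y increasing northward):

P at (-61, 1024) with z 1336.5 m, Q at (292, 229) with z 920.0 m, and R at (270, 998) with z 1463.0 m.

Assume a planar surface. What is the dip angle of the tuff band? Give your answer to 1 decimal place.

Let the plane be z = a·x + b·y + c.
Q−P: 353a − 795b = −416.5;  R−P: 331a − 26b = 126.5.
Solving gives a = 0.43863, b = 0.71866.
Gradient magnitude |∇z| = √(a² + b²) = √(0.19239 + 0.51647) = 0.84194.
True dip = arctan(0.84194) = 40.1°, dipping toward SSW (azimuth ≈ 211°).

40.1°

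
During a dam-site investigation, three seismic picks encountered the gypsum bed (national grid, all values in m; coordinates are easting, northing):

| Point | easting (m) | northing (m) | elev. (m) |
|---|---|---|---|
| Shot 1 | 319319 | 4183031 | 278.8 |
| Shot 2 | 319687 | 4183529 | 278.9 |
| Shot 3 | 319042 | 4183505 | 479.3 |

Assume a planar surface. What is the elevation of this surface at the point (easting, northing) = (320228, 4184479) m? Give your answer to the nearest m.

Two edge vectors: Shot 1→Shot 2 = (368, 498, 0.1), Shot 1→Shot 3 = (-277, 474, 200.5).
Normal n = (Shot 1→Shot 2) × (Shot 1→Shot 3) = (99801.6, -73811.7, 312378).
So ∂z/∂easting = −n_x/n_z = −0.31948985 and ∂z/∂northing = −n_y/n_z = 0.23628969.
Intercept c from Shot 1: 278.8 + 102019.18 − 988407.09 = −886109.11.
At (320228, 4184479): z = −102309.6 + 988749.2 − 886109.11 = 330.5 m.

331 m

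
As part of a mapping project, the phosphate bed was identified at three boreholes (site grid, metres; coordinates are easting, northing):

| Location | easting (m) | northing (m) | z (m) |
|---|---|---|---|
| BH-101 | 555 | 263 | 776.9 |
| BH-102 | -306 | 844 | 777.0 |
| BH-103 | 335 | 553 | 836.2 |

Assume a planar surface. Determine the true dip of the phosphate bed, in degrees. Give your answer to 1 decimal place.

Two edge vectors: BH-101→BH-102 = (-861, 581, 0.1), BH-101→BH-103 = (-220, 290, 59.3).
Normal n = (BH-101→BH-102) × (BH-101→BH-103) = (34424.3, 51035.3, -121870).
So ∂z/∂easting = −n_x/n_z = 0.28247 and ∂z/∂northing = −n_y/n_z = 0.41877.
Gradient magnitude |∇z| = √(a² + b²) = √(0.07979 + 0.17537) = 0.50513.
True dip = arctan(0.50513) = 26.8°, dipping toward SW (azimuth ≈ 214°).

26.8°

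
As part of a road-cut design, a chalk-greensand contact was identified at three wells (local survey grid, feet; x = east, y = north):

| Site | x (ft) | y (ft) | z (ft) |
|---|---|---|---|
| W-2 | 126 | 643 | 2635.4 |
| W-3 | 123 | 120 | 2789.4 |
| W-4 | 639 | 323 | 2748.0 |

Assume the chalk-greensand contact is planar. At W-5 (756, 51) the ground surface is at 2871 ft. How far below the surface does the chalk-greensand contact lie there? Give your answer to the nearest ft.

39 ft

Let the plane be z = a·x + b·y + c.
W-3−W-2: −3a − 523b = 154;  W-4−W-2: 513a − 320b = 112.6.
Solving gives a = 0.03569, b = −0.29466.
Then c = 2635.4 − a·126 − b·643 = 2820.37.
At (756, 51): z_contact = 27.0 − 15.0 + 2820.37 = 2832.3 ft.
Depth below ground = 2871 − 2832.3 = 39 ft.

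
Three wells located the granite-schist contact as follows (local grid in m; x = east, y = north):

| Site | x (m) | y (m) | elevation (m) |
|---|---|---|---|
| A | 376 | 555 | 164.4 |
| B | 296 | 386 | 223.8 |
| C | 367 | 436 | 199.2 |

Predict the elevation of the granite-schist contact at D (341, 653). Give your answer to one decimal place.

142.0 m

Two edge vectors: A→B = (-80, -169, 59.4), A→C = (-9, -119, 34.8).
Normal n = (A→B) × (A→C) = (1187.4, 2249.4, 7999).
So ∂z/∂x = −n_x/n_z = −0.14844 and ∂z/∂y = −n_y/n_z = −0.28121.
Intercept c from A: 164.4 + 55.81 + 156.07 = 376.29.
At (341, 653): z = −50.6 − 183.6 + 376.29 = 142.0 m.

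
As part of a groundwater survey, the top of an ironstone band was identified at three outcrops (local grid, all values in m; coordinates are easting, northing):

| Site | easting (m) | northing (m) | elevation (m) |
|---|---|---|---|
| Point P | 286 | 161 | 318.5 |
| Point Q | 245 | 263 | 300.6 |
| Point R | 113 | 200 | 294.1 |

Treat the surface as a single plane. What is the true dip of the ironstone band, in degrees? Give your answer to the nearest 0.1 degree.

9.7°

Two edge vectors: Point P→Point Q = (-41, 102, -17.9), Point P→Point R = (-173, 39, -24.4).
Normal n = (Point P→Point Q) × (Point P→Point R) = (-1790.7, 2096.3, 16047).
So ∂z/∂easting = −n_x/n_z = 0.11159 and ∂z/∂northing = −n_y/n_z = −0.13064.
Gradient magnitude |∇z| = √(a² + b²) = √(0.01245 + 0.01707) = 0.17181.
True dip = arctan(0.17181) = 9.7°, dipping toward NW (azimuth ≈ 319°).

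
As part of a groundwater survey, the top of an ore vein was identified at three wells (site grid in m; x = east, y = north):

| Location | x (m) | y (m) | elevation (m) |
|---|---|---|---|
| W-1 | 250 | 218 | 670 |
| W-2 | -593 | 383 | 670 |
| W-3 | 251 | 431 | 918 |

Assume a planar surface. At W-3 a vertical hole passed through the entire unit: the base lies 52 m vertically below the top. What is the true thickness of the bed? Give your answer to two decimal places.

Two edge vectors: W-1→W-2 = (-843, 165, 0), W-1→W-3 = (1, 213, 248).
Normal n = (W-1→W-2) × (W-1→W-3) = (40920, 209064, -179724).
So ∂z/∂x = −n_x/n_z = 0.22768 and ∂z/∂y = −n_y/n_z = 1.16325.
|∇z| = √(a²+b²) = 1.18532, so dip δ = arctan(1.18532) = 49.85°.
True thickness = vertical thickness × cos δ = 52 × cos 49.85° = 33.53 m.

33.53 m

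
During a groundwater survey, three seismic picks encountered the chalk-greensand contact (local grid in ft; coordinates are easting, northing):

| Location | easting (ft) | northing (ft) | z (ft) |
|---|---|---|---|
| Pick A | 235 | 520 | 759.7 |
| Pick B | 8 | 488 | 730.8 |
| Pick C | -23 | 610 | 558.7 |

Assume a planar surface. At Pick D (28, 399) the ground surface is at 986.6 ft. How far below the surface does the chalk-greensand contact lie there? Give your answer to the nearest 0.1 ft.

Two edge vectors: Pick A→Pick B = (-227, -32, -28.9), Pick A→Pick C = (-258, 90, -201).
Normal n = (Pick A→Pick B) × (Pick A→Pick C) = (9033, -38170.8, -28686).
So ∂z/∂easting = −n_x/n_z = 0.31489 and ∂z/∂northing = −n_y/n_z = −1.33064.
Intercept c from Pick A: 759.7 − 74.00 + 691.93 = 1377.63.
At (28, 399): z_contact = 8.82 − 530.93 + 1377.63 = 855.52 ft.
Depth below ground = 986.6 − 855.52 = 131.1 ft.

131.1 ft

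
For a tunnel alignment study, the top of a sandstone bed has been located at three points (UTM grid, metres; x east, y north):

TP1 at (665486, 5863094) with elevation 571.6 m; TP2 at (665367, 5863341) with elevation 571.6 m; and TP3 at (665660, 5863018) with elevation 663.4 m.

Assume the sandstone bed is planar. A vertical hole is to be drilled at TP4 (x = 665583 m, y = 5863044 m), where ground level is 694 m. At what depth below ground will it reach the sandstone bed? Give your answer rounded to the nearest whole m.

74 m

Two edge vectors: TP1→TP2 = (-119, 247, 0), TP1→TP3 = (174, -76, 91.8).
Normal n = (TP1→TP2) × (TP1→TP3) = (22674.6, 10924.2, -33934).
So ∂z/∂x = −n_x/n_z = 0.66819709 and ∂z/∂y = −n_y/n_z = 0.32192491.
Intercept c from TP1: 571.6 − 444675.81 − 1887476.03 = −2331580.23.
At (665583, 5863044): z_contact = 444740.6 + 1887459.9 − 2331580.23 = 620.3 m.
Depth below ground = 694 − 620.3 = 74 m.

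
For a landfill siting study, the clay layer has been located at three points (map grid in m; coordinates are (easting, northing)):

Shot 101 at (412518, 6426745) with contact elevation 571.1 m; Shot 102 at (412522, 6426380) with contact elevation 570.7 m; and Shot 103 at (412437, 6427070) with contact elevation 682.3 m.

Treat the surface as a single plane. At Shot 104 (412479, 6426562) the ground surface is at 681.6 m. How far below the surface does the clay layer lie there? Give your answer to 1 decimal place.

52.0 m

Let the plane be z = a·E + b·N + c.
Shot 102−Shot 101: 4a − 365b = −0.4;  Shot 103−Shot 101: −81a + 325b = 111.2.
Solving gives a = −1.431381567, b = −0.014590483.
Then c = 571.1 − a·412518 − b·6426745 = 684811.07.
At (412479, 6426562): z_contact = −590414.84 − 93766.64 + 684811.07 = 629.59 m.
Depth below ground = 681.6 − 629.59 = 52.0 m.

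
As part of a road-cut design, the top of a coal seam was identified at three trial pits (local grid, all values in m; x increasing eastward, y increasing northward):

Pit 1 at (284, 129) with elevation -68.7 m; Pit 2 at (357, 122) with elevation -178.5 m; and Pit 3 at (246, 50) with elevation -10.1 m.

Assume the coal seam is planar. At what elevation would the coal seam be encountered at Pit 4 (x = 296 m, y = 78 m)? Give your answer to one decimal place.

-85.9 m

Let the plane be z = a·x + b·y + c.
Pit 2−Pit 1: 73a − 7b = −109.8;  Pit 3−Pit 1: −38a − 79b = 58.6.
Solving gives a = −1.50578, b = −0.01747.
Then c = -68.7 − a·284 − b·129 = 361.20.
At (296, 78): z = −445.7 − 1.4 + 361.20 = -85.9 m.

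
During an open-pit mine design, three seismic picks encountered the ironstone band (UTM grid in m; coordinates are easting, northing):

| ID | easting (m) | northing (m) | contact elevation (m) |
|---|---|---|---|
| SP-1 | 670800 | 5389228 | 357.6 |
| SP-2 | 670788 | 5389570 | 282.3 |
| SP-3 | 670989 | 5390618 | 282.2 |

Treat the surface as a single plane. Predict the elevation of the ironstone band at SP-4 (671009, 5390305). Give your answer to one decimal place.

359.9 m

Two edge vectors: SP-1→SP-2 = (-12, 342, -75.3), SP-1→SP-3 = (189, 1390, -75.4).
Normal n = (SP-1→SP-2) × (SP-1→SP-3) = (78880.2, -15136.5, -81318).
So ∂z/∂easting = −n_x/n_z = 0.970021397 and ∂z/∂northing = −n_y/n_z = −0.186139600.
Intercept c from SP-1: 357.6 − 650690.35 + 1003148.74 = 352815.99.
At (671009, 5390305): z = 650893.1 − 1003349.2 + 352815.99 = 359.9 m.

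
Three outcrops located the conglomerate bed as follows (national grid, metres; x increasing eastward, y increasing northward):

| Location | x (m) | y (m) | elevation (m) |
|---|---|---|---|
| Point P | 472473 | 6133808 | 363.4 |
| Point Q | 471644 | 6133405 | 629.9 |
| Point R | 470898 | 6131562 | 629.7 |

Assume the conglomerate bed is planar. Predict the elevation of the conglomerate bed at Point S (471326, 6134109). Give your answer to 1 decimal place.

Two edge vectors: Point P→Point Q = (-829, -403, 266.5), Point P→Point R = (-1575, -2246, 266.3).
Normal n = (Point P→Point Q) × (Point P→Point R) = (491240.1, -198974.8, 1227209).
So ∂z/∂x = −n_x/n_z = −0.400290497 and ∂z/∂y = −n_y/n_z = 0.162136034.
Intercept c from Point P: 363.4 + 189126.45 − 994511.30 = −805021.45.
At (471326, 6134109): z = −188667.3 + 994560.1 − 805021.45 = 871.3 m.

871.3 m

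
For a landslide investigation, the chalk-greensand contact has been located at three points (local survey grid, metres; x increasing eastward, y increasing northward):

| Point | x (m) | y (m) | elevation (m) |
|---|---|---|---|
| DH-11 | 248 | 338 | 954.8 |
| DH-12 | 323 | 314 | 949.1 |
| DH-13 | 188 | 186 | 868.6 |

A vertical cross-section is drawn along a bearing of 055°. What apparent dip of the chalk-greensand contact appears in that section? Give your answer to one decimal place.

Let the plane be z = a·x + b·y + c.
DH-12−DH-11: 75a − 24b = −5.7;  DH-13−DH-11: −60a − 152b = −86.2.
Solving gives a = 0.09364, b = 0.53014.
Unit vector along 055° is (sin 55°, cos 55°) = (0.8192, 0.5736).
Slope in that direction = a·(0.8192) + b·(0.5736) = 0.38079.
Apparent dip = arctan|0.38079| = 20.8° (true dip is 28.3°, so apparent ≤ true as expected).

20.8°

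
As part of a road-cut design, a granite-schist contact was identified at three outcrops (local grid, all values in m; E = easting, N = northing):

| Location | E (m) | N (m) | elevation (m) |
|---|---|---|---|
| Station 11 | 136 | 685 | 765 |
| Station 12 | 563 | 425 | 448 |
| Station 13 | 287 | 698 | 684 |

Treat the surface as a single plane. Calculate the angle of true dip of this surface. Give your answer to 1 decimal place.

32.4°

Let the plane be z = a·E + b·N + c.
Station 12−Station 11: 427a − 260b = −317;  Station 13−Station 11: 151a + 13b = −81.
Solving gives a = −0.56194, b = 0.29636.
Gradient magnitude |∇z| = √(a² + b²) = √(0.31577 + 0.08783) = 0.63530.
True dip = arctan(0.63530) = 32.4°, dipping toward ESE (azimuth ≈ 118°).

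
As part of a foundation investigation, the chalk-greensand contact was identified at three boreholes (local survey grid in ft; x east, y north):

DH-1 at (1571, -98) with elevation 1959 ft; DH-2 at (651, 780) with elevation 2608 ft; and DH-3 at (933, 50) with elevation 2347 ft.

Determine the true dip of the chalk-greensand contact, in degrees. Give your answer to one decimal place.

30.6°

Two edge vectors: DH-1→DH-2 = (-920, 878, 649), DH-1→DH-3 = (-638, 148, 388).
Normal n = (DH-1→DH-2) × (DH-1→DH-3) = (244612, -57102, 424004).
So ∂z/∂x = −n_x/n_z = −0.57691 and ∂z/∂y = −n_y/n_z = 0.13467.
Gradient magnitude |∇z| = √(a² + b²) = √(0.33282 + 0.01814) = 0.59242.
True dip = arctan(0.59242) = 30.6°, dipping toward ESE (azimuth ≈ 103°).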